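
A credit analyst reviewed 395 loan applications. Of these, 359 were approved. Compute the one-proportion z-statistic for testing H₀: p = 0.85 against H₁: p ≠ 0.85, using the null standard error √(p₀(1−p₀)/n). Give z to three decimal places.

z = 3.276

With x = 359 successes in n = 395, p̂ = 0.90886.
Null standard error: √(0.85·0.15/395) = √0.000322785 = 0.017966.
Test statistic: z = 0.05886/0.017966 = 3.276.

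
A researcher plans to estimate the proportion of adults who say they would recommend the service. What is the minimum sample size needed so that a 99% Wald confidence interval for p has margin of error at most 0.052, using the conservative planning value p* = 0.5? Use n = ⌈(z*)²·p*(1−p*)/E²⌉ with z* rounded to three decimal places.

The 99% critical value is z* = 2.576.
p*(1−p*) = 0.50·0.50 = 0.2500.
(z*)²·p*(1−p*)/E² = 6.635776·0.2500/0.002704 = 613.515.
Rounding up, n = 614.

n = 614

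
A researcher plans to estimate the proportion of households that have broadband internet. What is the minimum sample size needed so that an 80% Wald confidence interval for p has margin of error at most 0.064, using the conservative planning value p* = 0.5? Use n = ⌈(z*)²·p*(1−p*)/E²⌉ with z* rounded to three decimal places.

n = 101

z* = 1.282 at the 80% level.
p*(1−p*) = 0.2500.
(z*)²·p*(1−p*)/E² = 1.643524·0.2500/0.004096 = 100.313.
Rounding up, n = 101.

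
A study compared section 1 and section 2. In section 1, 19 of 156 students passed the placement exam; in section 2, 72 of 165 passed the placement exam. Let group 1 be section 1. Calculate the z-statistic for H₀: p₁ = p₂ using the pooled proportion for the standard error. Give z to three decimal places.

p̂₁ = 19/156 = 0.12179, p̂₂ = 72/165 = 0.43636.
Pooling: p̂ = 91/321 = 0.28349.
SE = √[p̂(1−p̂)(1/n₁+1/n₂)] = √[0.28349·0.71651·(1/156+1/165)] ≈ 0.050330.
z = -0.31457/0.050330 = -6.250.

z = -6.250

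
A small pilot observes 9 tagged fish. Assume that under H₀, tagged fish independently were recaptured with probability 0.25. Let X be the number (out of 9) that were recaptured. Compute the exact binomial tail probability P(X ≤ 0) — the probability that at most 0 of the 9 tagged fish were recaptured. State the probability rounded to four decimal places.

X ~ Binomial(n=9, p=0.25).
P(X ≤ 0) = C(9,0)·0.25^0·0.75^9.
= 0.075085 = 0.0751.

P = 0.0751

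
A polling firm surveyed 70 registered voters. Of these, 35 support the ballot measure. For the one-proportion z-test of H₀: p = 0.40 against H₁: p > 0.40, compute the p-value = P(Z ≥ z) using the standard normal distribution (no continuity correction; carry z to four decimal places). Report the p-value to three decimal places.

p̂ = 35/70 = 0.50000.
Under H₀, SE = √(p₀(1−p₀)/n) = √(0.40·0.60/70) = √0.003428571 = 0.058554.
z = (p̂ − p₀)/SE = (35/70 − 0.40)/0.058554 ≈ 1.7078.
p-value = P(Z ≥ z) with z = 1.7078 → 0.044.

p-value = 0.044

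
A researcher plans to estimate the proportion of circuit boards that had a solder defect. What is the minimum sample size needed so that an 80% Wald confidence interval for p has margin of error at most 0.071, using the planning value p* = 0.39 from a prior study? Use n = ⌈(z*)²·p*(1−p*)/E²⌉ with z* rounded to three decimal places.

n = 78

For 80% confidence, z* = 1.282.
p*(1−p*) = 0.2379.
Required n before rounding: 1.643524 × 0.2379 / 0.071² = 77.563.
⌈77.563⌉ = 78.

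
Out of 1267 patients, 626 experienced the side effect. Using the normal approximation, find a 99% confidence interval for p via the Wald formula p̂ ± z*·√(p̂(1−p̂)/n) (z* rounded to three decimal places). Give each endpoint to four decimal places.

(0.4579, 0.5303)

With x = 626 successes in n = 1267, p̂ = 0.49408.
SE = √(p̂(1−p̂)/n) = √(0.249965/1267) = 0.014046.
z* = 2.576 at the 99% level.
Margin = 2.576·0.014046 = 0.03618.
CI: 0.49408 ± 0.03618 = (0.4579, 0.5303).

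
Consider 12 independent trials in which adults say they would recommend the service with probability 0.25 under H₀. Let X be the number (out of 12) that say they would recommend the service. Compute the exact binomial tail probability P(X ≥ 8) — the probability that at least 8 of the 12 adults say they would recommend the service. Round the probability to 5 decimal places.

P = 0.00278

X ~ Binomial(n=12, p=0.25).
P(X ≥ 8) = Σ_{j=8}^{12} C(12,j)·0.25^j·0.75^{12−j}.
= 0.002390 + 0.000354 + 0.000035 + 0.000002 + 0.000000 = 0.00278.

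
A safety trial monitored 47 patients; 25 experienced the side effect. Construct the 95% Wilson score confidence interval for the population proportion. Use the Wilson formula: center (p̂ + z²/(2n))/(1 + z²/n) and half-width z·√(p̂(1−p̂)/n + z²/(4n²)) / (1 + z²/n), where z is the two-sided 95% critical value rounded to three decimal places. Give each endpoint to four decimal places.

Here p̂ = 25/47 = 0.53191 and z = 1.960 (z² = 3.841600).
1 + z²/n = 1.081736.
Adjusted center: (0.53191 + z²/(2n))/1.081736 = 0.52950.
Radicand: p̂(1−p̂)/n + z²/(4n²) = 0.005297477 + 0.000434767 = 0.005732244.
Half-width = 1.960·√0.005732244/1.081736 = 0.13718.
Interval: 0.52950 ± 0.13718 → (0.3923, 0.6667).

(0.3923, 0.6667)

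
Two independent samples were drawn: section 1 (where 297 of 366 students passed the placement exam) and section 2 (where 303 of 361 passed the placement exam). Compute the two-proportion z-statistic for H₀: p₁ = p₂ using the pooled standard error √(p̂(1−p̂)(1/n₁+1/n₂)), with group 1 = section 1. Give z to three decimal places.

z = -0.989

p̂₁ = 297/366 = 0.81148, p̂₂ = 303/361 = 0.83934.
Pooled p̂ = (297+303)/(366+361) = 600/727 = 0.82531.
Pooled SE = √[0.1441737·0.00550232] ≈ 0.028165.
z = (p̂₁ − p̂₂)/SE = (0.81148 − 0.83934)/0.028165 = -0.02786/0.028165 = -0.989.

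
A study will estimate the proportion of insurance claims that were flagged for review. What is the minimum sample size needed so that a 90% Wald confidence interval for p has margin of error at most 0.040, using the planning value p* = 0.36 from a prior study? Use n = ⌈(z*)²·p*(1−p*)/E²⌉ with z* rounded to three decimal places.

n = 390

The 90% critical value is z* = 1.645.
p*(1−p*) = 0.36·0.64 = 0.2304.
Required n before rounding: 2.706025 × 0.2304 / 0.040² = 389.668.
⌈389.668⌉ = 390.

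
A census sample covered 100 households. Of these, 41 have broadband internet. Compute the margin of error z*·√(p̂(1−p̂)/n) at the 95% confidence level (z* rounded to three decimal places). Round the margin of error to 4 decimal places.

The sample proportion is 41/100 = 0.41000.
SE = √(p̂(1−p̂)/n) = √(0.241900/100) = 0.049183.
z* = 1.960 at the 95% level.
ME = 1.960·0.049183 = 0.0964.

ME = 0.0964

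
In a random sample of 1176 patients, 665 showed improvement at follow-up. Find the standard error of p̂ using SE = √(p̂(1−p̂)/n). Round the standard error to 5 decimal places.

The sample proportion is 665/1176 = 0.56548.
p̂(1−p̂) = 0.56548·0.43452 = 0.245712.
Dividing by n and taking the root: √0.000208939 = 0.01445.

SE = 0.01445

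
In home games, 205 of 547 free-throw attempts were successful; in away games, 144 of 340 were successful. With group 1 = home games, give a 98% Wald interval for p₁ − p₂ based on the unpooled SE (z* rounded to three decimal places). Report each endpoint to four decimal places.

(-0.1275, 0.0300)

p̂₁ = 205/547 = 0.37477, p̂₂ = 144/340 = 0.42353; p̂₁ − p̂₂ = -0.04876.
Unpooled SE = √(p̂₁(1−p̂₁)/n₁ + p̂₂(1−p̂₂)/n₂) = √(0.000428369 + 0.000718095) = 0.033859.
z* = 2.326 at the 98% level. Margin of error = 0.07876.
CI: -0.04876 ± 0.07876 = (-0.1275, 0.0300).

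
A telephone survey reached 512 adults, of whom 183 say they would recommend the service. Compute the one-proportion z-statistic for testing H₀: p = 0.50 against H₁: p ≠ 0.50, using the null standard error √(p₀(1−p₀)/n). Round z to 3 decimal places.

z = -6.452

p̂ = 183/512 = 0.35742.
Null standard error: √(0.50·0.50/512) = √0.000488281 = 0.022097.
Test statistic: z = -0.14258/0.022097 = -6.452.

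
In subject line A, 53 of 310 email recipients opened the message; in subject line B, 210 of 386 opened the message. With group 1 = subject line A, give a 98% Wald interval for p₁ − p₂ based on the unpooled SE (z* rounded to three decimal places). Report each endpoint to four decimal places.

(-0.4502, -0.2959)

p̂₁ = 0.17097, p̂₂ = 0.54404, so the observed difference is -0.37307.
Unpooled SE = √(p̂₁(1−p̂₁)/n₁ + p̂₂(1−p̂₂)/n₂) = √(0.000457219 + 0.000642643) = 0.033164.
For 98% confidence, z* = 2.326. Margin of error = 0.07714.
So the interval runs from -0.4502 to -0.2959.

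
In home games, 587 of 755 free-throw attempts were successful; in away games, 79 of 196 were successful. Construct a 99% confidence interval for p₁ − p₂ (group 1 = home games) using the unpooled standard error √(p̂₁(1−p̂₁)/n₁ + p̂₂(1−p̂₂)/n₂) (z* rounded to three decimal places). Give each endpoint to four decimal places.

(0.2761, 0.4727)

p̂₁ = 0.77748, p̂₂ = 0.40306, so the observed difference is 0.37442.
SE = √(0.000229143 + 0.001227566) = √0.001456709 = 0.038167.
z* = 2.576 at the 99% level. Margin of error = 0.09832.
Interval: 0.37442 ± 0.09832 → (0.2761, 0.4727).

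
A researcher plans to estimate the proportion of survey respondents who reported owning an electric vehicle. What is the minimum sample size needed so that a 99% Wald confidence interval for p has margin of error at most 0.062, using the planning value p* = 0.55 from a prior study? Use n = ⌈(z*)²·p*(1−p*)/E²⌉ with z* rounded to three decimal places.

The 99% critical value is z* = 2.576.
p*(1−p*) = 0.55·0.45 = 0.2475.
Required n before rounding: 6.635776 × 0.2475 / 0.062² = 427.251.
Rounding up, n = 428.

n = 428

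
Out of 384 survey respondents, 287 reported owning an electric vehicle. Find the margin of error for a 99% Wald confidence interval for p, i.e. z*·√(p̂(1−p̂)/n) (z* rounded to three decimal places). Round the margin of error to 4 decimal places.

ME = 0.0571

With x = 287 successes in n = 384, p̂ = 0.74740.
SE(p̂) = √(0.74740·0.25260/384) = 0.022173.
For 99% confidence, z* = 2.576.
So ME = 0.0571.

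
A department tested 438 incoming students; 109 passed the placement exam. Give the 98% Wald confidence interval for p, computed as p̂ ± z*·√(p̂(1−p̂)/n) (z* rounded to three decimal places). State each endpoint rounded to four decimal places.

Sample proportion p̂ = 109/438 = 0.24886.
Standard error of p̂: √(0.186928/438) = √0.000426776 = 0.020659.
The 98% critical value is z* = 2.326.
Margin = 2.326·0.020659 = 0.04805.
Interval: 0.24886 ± 0.04805 → (0.2008, 0.2969).

(0.2008, 0.2969)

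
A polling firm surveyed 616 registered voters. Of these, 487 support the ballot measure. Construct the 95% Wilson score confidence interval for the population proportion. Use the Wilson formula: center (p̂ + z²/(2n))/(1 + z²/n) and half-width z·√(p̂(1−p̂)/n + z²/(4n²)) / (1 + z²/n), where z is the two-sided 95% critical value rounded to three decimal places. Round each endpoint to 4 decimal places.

p̂ = 487/616 = 0.79058; z = 1.960, so z² = 3.841600.
1 + z²/n = 1.006236.
Adjusted center: (0.79058 + z²/(2n))/1.006236 = 0.78878.
Radicand: p̂(1−p̂)/n + z²/(4n²) = 0.000268767 + 0.000002531 = 0.000271298.
Half-width = 1.960·√0.000271298/1.006236 = 0.03208.
CI: 0.78878 ± 0.03208 = (0.7567, 0.8209).

(0.7567, 0.8209)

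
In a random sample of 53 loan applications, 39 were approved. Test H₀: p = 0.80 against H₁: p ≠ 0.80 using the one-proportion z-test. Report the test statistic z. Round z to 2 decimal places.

With x = 39 successes in n = 53, p̂ = 0.73585.
SE₀ = √(0.80·0.20/53) = 0.054944.
z = (0.73585 − 0.80)/0.054944 = -0.06415/0.054944 = -1.17.

z = -1.17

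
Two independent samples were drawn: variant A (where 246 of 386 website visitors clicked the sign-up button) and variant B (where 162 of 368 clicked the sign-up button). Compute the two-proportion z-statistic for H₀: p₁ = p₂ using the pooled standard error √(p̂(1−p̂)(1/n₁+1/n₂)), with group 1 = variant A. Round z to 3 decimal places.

Sample proportions: p̂₁ = 246/386 = 0.63731 and p̂₂ = 162/368 = 0.44022.
Pooling: p̂ = 408/754 = 0.54111.
SE = √[p̂(1−p̂)(1/n₁+1/n₂)] = √[0.54111·0.45889·(1/386+1/368)] ≈ 0.036305.
z = 0.19709/0.036305 = 5.429.

z = 5.429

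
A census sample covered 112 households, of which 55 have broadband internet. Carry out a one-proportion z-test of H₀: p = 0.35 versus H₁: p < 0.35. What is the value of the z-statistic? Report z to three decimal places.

With x = 55 successes in n = 112, p̂ = 0.49107.
SE₀ = √(0.35·0.65/112) = 0.045069.
z = (p̂ − p₀)/SE = (0.49107 − 0.35)/0.045069 = 3.130.

z = 3.130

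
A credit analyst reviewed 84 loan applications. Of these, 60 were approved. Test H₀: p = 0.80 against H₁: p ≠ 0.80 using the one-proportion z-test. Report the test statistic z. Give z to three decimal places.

The sample proportion is 60/84 = 0.71429.
SE₀ = √(0.80·0.20/84) = 0.043644.
z = (p̂ − p₀)/SE = (0.71429 − 0.80)/0.043644 = -1.964.

z = -1.964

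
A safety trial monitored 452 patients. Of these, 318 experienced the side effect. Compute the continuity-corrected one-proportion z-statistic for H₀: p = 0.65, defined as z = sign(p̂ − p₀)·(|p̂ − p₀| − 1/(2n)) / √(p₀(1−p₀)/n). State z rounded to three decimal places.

The sample proportion is 318/452 = 0.70354. p̂ − p₀ = 0.053540.
Continuity correction 1/(2n) = 1/904 = 0.001106.
Corrected numerator: |0.053540| − 0.001106 = 0.052434.
SE₀ = √(0.65·0.35/452) = 0.022435.
z = +0.052434/0.022435 = 2.337.

z = 2.337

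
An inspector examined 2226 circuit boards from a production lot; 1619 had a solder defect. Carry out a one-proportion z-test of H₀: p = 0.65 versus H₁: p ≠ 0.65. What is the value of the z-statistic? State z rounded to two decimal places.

z = 7.65

With x = 1619 successes in n = 2226, p̂ = 0.72731.
SE₀ = √(0.65·0.35/2226) = 0.010109.
z = (p̂ − p₀)/SE = (0.72731 − 0.65)/0.010109 = 7.65.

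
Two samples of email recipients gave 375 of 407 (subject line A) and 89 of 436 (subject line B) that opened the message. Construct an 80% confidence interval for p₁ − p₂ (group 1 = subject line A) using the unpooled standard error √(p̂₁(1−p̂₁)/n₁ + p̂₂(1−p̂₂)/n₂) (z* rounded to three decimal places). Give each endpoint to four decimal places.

p̂₁ = 0.92138, p̂₂ = 0.20413, so the observed difference is 0.71725.
SE = √(0.000177991 + 0.000372615) = √0.000550606 = 0.023465.
The 80% critical value is z* = 1.282. Margin of error = 0.03008.
CI: 0.71725 ± 0.03008 = (0.6872, 0.7473).

(0.6872, 0.7473)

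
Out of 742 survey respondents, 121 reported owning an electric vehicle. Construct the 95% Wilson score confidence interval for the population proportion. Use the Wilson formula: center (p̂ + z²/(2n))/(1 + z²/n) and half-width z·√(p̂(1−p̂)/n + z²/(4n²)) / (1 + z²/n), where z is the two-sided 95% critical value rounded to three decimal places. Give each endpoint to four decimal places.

(0.1382, 0.1914)

Here p̂ = 121/742 = 0.16307 and z = 1.960 (z² = 3.841600).
Denominator 1 + z²/n = 1 + 3.841600/742 = 1.005177.
Center = (0.16307 + 0.002589)/1.005177 = 0.16481.
Radicand: p̂(1−p̂)/n + z²/(4n²) = 0.000183935 + 0.000001744 = 0.000185679.
Half-width = 1.960·√0.000185679/1.005177 = 0.02657.
So the interval runs from 0.1382 to 0.1914.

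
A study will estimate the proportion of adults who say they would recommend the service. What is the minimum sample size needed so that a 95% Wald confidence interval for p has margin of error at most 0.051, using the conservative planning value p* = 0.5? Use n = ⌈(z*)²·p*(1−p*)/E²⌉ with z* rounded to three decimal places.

The 95% critical value is z* = 1.960.
p*(1−p*) = 0.2500.
Required n before rounding: 3.841600 × 0.2500 / 0.051² = 369.243.
⌈369.243⌉ = 370.

n = 370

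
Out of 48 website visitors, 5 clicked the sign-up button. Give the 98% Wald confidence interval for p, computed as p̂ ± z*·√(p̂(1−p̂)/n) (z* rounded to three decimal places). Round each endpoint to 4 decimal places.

(0.0016, 0.2067)

Sample proportion p̂ = 5/48 = 0.10417.
Standard error of p̂: √(0.093316/48) = √0.001944083 = 0.044092.
The 98% critical value is z* = 2.326.
Margin of error: 2.326 × 0.044092 = 0.10256.
CI: 0.10417 ± 0.10256 = (0.0016, 0.2067).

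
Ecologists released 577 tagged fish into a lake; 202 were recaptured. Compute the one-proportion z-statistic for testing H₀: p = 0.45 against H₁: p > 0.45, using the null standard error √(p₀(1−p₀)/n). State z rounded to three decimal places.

z = -4.824

Sample proportion p̂ = 202/577 = 0.35009.
Under H₀, SE = √(p₀(1−p₀)/n) = √(0.45·0.55/577) = √0.000428943 = 0.020711.
Test statistic: z = -0.09991/0.020711 = -4.824.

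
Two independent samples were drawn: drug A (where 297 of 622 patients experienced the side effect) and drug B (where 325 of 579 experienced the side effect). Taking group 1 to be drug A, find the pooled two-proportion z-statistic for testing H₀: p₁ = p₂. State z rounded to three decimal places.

Sample proportions: p̂₁ = 297/622 = 0.47749 and p̂₂ = 325/579 = 0.56131.
Pooling: p̂ = 622/1201 = 0.51790.
Pooled SE = √[0.2496795·0.00333483] ≈ 0.028855.
z = -0.08382/0.028855 = -2.905.

z = -2.905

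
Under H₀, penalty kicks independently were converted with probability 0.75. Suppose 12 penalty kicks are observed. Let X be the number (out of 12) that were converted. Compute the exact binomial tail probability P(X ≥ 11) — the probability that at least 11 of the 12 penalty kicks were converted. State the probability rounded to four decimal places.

X ~ Binomial(n=12, p=0.75).
P(X ≥ 11) = C(12,11)·0.75^11·0.25^1 + C(12,12)·0.75^12·0.25^0.
= 0.126705 + 0.031676 = 0.1584.

P = 0.1584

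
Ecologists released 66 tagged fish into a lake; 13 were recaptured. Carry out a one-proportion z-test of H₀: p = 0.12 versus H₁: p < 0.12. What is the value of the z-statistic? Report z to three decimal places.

Sample proportion p̂ = 13/66 = 0.19697.
SE₀ = √(0.12·0.88/66) = 0.040000.
z = (0.19697 − 0.12)/0.040000 = 0.07697/0.040000 = 1.924.

z = 1.924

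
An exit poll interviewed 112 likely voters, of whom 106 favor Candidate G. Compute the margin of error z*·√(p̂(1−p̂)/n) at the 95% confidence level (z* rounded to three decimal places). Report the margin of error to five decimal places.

p̂ = 106/112 = 0.94643.
Standard error of p̂: √(0.050702/112) = √0.000452692 = 0.021277.
z* = 1.960 at the 95% level.
So ME = 0.04170.

ME = 0.04170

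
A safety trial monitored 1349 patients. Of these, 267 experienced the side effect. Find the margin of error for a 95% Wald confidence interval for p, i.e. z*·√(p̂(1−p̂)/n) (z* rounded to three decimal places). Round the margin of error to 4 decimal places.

With x = 267 successes in n = 1349, p̂ = 0.19792.
SE = √(p̂(1−p̂)/n) = √(0.158750/1349) = 0.010848.
For 95% confidence, z* = 1.960.
So ME = 0.0213.

ME = 0.0213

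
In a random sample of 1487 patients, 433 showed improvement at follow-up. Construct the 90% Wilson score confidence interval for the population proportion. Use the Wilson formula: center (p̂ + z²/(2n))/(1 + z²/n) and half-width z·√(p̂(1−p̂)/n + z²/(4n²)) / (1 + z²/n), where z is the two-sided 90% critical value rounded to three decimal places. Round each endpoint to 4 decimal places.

p̂ = 433/1487 = 0.29119; z = 1.645, so z² = 2.706025.
1 + z²/n = 1.001820.
Center = (0.29119 + 0.000910)/1.001820 = 0.29157.
Radicand: p̂(1−p̂)/n + z²/(4n²) = 0.000138802 + 0.000000306 = 0.000139108.
Half-width = 1.645·√0.000139108/1.001820 = 0.01937.
CI: 0.29157 ± 0.01937 = (0.2722, 0.3109).

(0.2722, 0.3109)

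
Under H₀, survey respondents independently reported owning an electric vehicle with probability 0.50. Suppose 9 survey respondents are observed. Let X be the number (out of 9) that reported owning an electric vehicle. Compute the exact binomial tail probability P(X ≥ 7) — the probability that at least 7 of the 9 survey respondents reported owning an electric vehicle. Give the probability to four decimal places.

P = 0.0898

X is binomial with n = 9 and p = 0.50.
P(X ≥ 7) = C(9,7)·0.50^7·0.50^2 + C(9,8)·0.50^8·0.50^1 + C(9,9)·0.50^9·0.50^0.
= 0.070312 + 0.017578 + 0.001953 = 0.0898.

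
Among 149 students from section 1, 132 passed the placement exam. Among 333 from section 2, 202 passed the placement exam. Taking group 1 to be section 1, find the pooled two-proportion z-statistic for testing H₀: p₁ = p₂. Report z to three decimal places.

z = 6.143

Sample proportions: p̂₁ = 132/149 = 0.88591 and p̂₂ = 202/333 = 0.60661.
Pooled p̂ = (132+202)/(149+333) = 334/482 = 0.69295.
SE = √[p̂(1−p̂)(1/n₁+1/n₂)] = √[0.69295·0.30705·(1/149+1/333)] ≈ 0.045464.
z = 0.27930/0.045464 = 6.143.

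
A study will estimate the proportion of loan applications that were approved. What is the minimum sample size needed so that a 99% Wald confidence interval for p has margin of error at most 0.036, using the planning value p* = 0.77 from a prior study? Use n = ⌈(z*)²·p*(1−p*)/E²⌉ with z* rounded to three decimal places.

n = 907

The 99% critical value is z* = 2.576.
p*(1−p*) = 0.1771.
Required n before rounding: 6.635776 × 0.1771 / 0.036² = 906.787.
⌈906.787⌉ = 907.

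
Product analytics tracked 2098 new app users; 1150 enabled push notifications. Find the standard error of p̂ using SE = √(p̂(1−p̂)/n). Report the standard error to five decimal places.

p̂ = 1150/2098 = 0.54814.
p̂(1−p̂) = 0.247683.
SE = √(0.247683/2098) = √0.000118057 = 0.01087.

SE = 0.01087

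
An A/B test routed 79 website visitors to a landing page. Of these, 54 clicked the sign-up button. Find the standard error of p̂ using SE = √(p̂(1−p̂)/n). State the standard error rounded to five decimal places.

With x = 54 successes in n = 79, p̂ = 0.68354.
p̂(1−p̂) = 0.216313.
SE = √(0.216313/79) = 0.05233.

SE = 0.05233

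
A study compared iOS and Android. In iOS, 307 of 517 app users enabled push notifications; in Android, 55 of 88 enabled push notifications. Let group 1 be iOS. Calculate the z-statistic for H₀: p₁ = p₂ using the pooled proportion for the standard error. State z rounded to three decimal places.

Sample proportions: p̂₁ = 307/517 = 0.59381 and p̂₂ = 55/88 = 0.62500.
Pooled p̂ = (307+55)/(517+88) = 362/605 = 0.59835.
SE = √[p̂(1−p̂)(1/n₁+1/n₂)] = √[0.59835·0.40165·(1/517+1/88)] ≈ 0.056532.
z = (p̂₁ − p̂₂)/SE = (0.59381 − 0.62500)/0.056532 = -0.03119/0.056532 = -0.552.

z = -0.552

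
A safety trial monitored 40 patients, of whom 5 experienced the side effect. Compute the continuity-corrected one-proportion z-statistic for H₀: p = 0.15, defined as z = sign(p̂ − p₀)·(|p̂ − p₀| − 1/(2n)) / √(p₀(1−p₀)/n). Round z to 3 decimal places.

With x = 5 successes in n = 40, p̂ = 0.12500. p̂ − p₀ = -0.025000.
1/(2n) = 0.012500.
Corrected numerator: |-0.025000| − 0.012500 = 0.012500.
SE₀ = √(0.15·0.85/40) = 0.056458.
z = (−)0.012500/0.056458 = -0.221.

z = -0.221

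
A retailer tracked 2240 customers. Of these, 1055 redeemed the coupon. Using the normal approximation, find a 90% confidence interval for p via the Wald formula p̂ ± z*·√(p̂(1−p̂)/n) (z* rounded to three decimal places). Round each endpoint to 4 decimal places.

(0.4536, 0.4883)

p̂ = 1055/2240 = 0.47098.
SE = √(p̂(1−p̂)/n) = √(0.249158/2240) = 0.010547.
The 90% critical value is z* = 1.645.
Margin of error: 1.645 × 0.010547 = 0.01735.
Interval: 0.47098 ± 0.01735 → (0.4536, 0.4883).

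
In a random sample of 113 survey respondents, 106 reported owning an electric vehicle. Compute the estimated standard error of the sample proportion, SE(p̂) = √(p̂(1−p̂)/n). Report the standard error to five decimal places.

SE = 0.02268

p̂ = 106/113 = 0.93805.
p̂(1−p̂) = 0.93805·0.06195 = 0.058112.
Dividing by n and taking the root: √0.000514265 = 0.02268.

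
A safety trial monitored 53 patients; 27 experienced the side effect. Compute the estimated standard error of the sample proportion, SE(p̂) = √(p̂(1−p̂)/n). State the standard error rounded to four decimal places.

SE = 0.0687

With x = 27 successes in n = 53, p̂ = 0.50943.
p̂(1−p̂) = 0.249911.
Dividing by n and taking the root: √0.004715302 = 0.0687.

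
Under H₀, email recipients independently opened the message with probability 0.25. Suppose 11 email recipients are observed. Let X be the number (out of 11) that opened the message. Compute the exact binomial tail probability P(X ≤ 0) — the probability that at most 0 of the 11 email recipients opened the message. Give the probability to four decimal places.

P = 0.0422

X is binomial with n = 11 and p = 0.25.
P(X ≤ 0) = C(11,0)·0.25^0·0.75^11.
= 0.042235 = 0.0422.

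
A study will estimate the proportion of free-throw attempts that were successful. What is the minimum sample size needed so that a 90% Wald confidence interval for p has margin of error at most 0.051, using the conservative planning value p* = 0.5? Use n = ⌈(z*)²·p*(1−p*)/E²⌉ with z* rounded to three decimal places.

n = 261

The 90% critical value is z* = 1.645.
p*(1−p*) = 0.50·0.50 = 0.2500.
Required n before rounding: 2.706025 × 0.2500 / 0.051² = 260.095.
Rounding up, n = 261.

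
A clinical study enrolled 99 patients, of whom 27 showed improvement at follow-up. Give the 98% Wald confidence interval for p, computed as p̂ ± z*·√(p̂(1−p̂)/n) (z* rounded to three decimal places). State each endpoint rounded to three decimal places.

With x = 27 successes in n = 99, p̂ = 0.27273.
Standard error of p̂: √(0.198347/99) = √0.002003506 = 0.044761.
The 98% critical value is z* = 2.326.
Margin of error: 2.326 × 0.044761 = 0.10411.
CI: 0.27273 ± 0.10411 = (0.169, 0.377).

(0.169, 0.377)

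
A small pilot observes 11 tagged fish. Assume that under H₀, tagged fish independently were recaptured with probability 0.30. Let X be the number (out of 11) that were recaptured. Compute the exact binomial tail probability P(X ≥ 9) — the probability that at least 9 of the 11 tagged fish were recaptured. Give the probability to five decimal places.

P = 0.00058

X is binomial with n = 11 and p = 0.30.
P(X ≥ 9) = C(11,9)·0.30^9·0.70^2 + C(11,10)·0.30^10·0.70^1 + C(11,11)·0.30^11·0.70^0.
= 0.000530 + 0.000045 + 0.000002 = 0.00058.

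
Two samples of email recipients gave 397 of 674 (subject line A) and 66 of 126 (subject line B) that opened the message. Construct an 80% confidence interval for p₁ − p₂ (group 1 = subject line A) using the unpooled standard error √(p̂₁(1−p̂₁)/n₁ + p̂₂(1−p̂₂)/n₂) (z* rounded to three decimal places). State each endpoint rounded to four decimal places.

p̂₁ = 0.58902, p̂₂ = 0.52381, so the observed difference is 0.06521.
SE = √(0.000359162 + 0.001979628) = √0.002338790 = 0.048361.
The 80% critical value is z* = 1.282. Margin of error = 0.06200.
CI: 0.06521 ± 0.06200 = (0.0032, 0.1272).

(0.0032, 0.1272)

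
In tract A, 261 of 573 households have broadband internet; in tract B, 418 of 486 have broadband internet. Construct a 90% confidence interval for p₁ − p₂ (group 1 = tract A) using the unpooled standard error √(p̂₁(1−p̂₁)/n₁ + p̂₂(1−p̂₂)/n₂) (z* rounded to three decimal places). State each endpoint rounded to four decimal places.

(-0.4475, -0.3617)

p̂₁ = 0.45550, p̂₂ = 0.86008, so the observed difference is -0.40458.
SE = √(0.000432844 + 0.000247615) = √0.000680459 = 0.026086.
z* = 1.645 at the 90% level. Margin = 1.645·0.026086 = 0.04291.
Interval: -0.40458 ± 0.04291 → (-0.4475, -0.3617).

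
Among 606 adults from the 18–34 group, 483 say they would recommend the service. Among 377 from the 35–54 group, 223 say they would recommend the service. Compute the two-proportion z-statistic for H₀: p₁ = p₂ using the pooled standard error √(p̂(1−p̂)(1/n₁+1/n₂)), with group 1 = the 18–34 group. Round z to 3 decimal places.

Sample proportions: p̂₁ = 483/606 = 0.79703 and p̂₂ = 223/377 = 0.59151.
Pooling: p̂ = 706/983 = 0.71821.
Pooled SE = √[0.2023846·0.00430268] ≈ 0.029509.
z = 0.20552/0.029509 = 6.965.

z = 6.965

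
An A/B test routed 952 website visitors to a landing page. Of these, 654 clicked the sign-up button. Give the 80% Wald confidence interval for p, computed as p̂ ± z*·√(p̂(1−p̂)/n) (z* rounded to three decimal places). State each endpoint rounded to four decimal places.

Sample proportion p̂ = 654/952 = 0.68697.
SE(p̂) = √(0.68697·0.31303/952) = 0.015029.
The 80% critical value is z* = 1.282.
Margin = 1.282·0.015029 = 0.01927.
CI: 0.68697 ± 0.01927 = (0.6677, 0.7062).

(0.6677, 0.7062)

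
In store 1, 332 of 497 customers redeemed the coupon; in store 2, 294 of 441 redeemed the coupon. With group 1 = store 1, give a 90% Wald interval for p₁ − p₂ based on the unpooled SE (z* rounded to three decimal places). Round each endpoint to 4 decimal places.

(-0.0494, 0.0520)

p̂₁ = 0.66801, p̂₂ = 0.66667, so the observed difference is 0.00134.
SE = √(0.000446224 + 0.000503905) = √0.000950129 = 0.030824.
z* = 1.645 at the 90% level. Margin of error = 0.05071.
Interval: 0.00134 ± 0.05071 → (-0.0494, 0.0520).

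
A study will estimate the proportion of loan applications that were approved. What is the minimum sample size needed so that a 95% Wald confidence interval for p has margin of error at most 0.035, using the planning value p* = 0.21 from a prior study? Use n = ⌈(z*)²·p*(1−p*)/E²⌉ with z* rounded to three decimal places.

n = 521

z* = 1.960 at the 95% level.
p*(1−p*) = 0.21·0.79 = 0.1659.
(z*)²·p*(1−p*)/E² = 3.841600·0.1659/0.001225 = 520.262.
Rounding up, n = 521.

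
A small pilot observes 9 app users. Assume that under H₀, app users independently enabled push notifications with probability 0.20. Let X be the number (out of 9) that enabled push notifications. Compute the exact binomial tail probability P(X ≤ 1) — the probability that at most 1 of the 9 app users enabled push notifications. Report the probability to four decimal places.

P = 0.4362

X ~ Binomial(n=9, p=0.20).
P(X ≤ 1) = C(9,0)·0.20^0·0.80^9 + C(9,1)·0.20^1·0.80^8.
= 0.134218 + 0.301990 = 0.4362.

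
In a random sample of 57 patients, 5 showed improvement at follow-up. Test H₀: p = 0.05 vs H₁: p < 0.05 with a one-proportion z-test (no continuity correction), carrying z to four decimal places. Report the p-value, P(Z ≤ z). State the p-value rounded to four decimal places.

p̂ = 5/57 = 0.08772.
Null standard error: √(0.05·0.95/57) = √0.000833333 = 0.028868.
Test statistic (full precision, shown to 4 dp): z = (5/57 − 0.05)/SE₀ ≈ 1.3066.
From the standard normal, P(Z ≤ z) = 0.9043.

p-value = 0.9043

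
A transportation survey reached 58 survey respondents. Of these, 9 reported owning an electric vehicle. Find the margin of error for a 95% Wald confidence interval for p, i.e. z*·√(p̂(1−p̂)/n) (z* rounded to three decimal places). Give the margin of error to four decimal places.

ME = 0.0932

p̂ = 9/58 = 0.15517.
SE = √(p̂(1−p̂)/n) = √(0.131094/58) = 0.047542.
The 95% critical value is z* = 1.960.
Margin of error = z*·SE = 1.960 × 0.047542 = 0.0932.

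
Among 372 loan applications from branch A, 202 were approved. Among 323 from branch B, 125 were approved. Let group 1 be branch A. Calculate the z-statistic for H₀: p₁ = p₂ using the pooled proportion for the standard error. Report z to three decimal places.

Sample proportions: p̂₁ = 202/372 = 0.54301 and p̂₂ = 125/323 = 0.38700.
Pooling: p̂ = 327/695 = 0.47050.
Pooled SE = √[0.2491300·0.00578415] ≈ 0.037961.
z = 0.15601/0.037961 = 4.110.

z = 4.110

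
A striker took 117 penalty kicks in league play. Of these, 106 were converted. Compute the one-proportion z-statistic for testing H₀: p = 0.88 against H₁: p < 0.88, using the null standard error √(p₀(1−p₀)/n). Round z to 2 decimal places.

z = 0.86

With x = 106 successes in n = 117, p̂ = 0.90598.
SE₀ = √(0.88·0.12/117) = 0.030043.
z = (p̂ − p₀)/SE = (0.90598 − 0.88)/0.030043 = 0.86.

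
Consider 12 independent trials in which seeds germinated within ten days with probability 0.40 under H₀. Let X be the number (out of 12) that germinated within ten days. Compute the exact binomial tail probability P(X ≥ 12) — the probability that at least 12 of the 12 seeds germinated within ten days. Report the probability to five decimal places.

P = 0.00002

X ~ Binomial(n=12, p=0.40).
P(X ≥ 12) = C(12,12)·0.40^12·0.60^0.
= 0.000017 = 0.00002.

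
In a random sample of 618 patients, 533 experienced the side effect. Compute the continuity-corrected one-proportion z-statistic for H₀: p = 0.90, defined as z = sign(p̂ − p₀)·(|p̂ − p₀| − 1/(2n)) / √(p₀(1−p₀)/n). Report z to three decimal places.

The sample proportion is 533/618 = 0.86246. p̂ − p₀ = -0.037540.
1/(2n) = 0.000809.
Corrected numerator: |-0.037540| − 0.000809 = 0.036731.
SE₀ = √(0.90·0.10/618) = 0.012068.
z = −0.036731/0.012068 = -3.044.

z = -3.044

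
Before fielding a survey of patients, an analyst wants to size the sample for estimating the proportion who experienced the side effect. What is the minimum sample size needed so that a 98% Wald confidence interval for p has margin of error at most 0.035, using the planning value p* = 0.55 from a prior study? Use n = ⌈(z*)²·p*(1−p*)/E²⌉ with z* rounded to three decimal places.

For 98% confidence, z* = 2.326.
p*(1−p*) = 0.2475.
(z*)²·p*(1−p*)/E² = 5.410276·0.2475/0.001225 = 1093.097.
Rounding up, n = 1094.

n = 1094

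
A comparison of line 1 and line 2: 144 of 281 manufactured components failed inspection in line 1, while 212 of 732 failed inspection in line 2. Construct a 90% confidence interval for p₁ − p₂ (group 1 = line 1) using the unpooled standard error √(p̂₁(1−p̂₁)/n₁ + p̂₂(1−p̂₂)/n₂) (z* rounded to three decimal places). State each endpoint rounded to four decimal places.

(0.1666, 0.2791)

p̂₁ = 0.51246, p̂₂ = 0.28962, so the observed difference is 0.22284.
Unpooled SE = √(p̂₁(1−p̂₁)/n₁ + p̂₂(1−p̂₂)/n₂) = √(0.000889128 + 0.000281064) = 0.034208.
For 90% confidence, z* = 1.645. Margin of error = 0.05627.
So the interval runs from 0.1666 to 0.2791.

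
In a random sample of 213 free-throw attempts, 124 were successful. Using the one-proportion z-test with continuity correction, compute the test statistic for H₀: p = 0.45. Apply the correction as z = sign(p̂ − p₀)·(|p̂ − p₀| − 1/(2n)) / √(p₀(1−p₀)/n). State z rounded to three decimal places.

With x = 124 successes in n = 213, p̂ = 0.58216. p̂ − p₀ = 0.132160.
1/(2n) = 0.002347.
Corrected numerator: |0.132160| − 0.002347 = 0.129813.
Under H₀, SE = √(p₀(1−p₀)/n) = √(0.45·0.55/213) = √0.001161972 = 0.034088.
z = (+)0.129813/0.034088 = 3.808.

z = 3.808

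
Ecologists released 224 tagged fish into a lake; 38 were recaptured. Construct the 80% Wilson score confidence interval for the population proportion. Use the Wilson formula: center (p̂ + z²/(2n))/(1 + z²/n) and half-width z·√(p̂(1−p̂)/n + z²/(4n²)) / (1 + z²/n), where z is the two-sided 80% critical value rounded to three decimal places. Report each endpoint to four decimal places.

(0.1399, 0.2042)

p̂ = 38/224 = 0.16964; z = 1.282, so z² = 1.643524.
Denominator 1 + z²/n = 1 + 1.643524/224 = 1.007337.
Center = (0.16964 + 0.003669)/1.007337 = 0.17205.
Radicand: p̂(1−p̂)/n + z²/(4n²) = 0.000628858 + 0.000008189 = 0.000637047.
Half-width = z·√(radicand)/denom = 1.282·0.025240/1.007337 = 0.03212.
Interval: 0.17205 ± 0.03212 → (0.1399, 0.2042).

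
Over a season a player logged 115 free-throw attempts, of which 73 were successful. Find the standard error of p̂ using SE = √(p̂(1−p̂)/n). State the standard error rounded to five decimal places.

Sample proportion p̂ = 73/115 = 0.63478.
p̂(1−p̂) = 0.63478·0.36522 = 0.231834.
SE = √(0.231834/115) = 0.04490.

SE = 0.04490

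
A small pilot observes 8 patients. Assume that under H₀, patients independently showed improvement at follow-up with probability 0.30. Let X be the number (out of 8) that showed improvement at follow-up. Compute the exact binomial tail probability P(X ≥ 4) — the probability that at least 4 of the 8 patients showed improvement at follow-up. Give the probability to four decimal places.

X is binomial with n = 8 and p = 0.30.
P(X ≥ 4) = Σ_{j=4}^{8} C(8,j)·0.30^j·0.70^{8−j}.
= 0.136137 + 0.046675 + 0.010002 + 0.001225 + 0.000066 = 0.1941.

P = 0.1941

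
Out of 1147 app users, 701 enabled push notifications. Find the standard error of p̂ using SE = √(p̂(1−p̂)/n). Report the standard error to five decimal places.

p̂ = 701/1147 = 0.61116.
p̂(1−p̂) = 0.61116·0.38884 = 0.237643.
SE = √(0.237643/1147) = √0.000207187 = 0.01439.

SE = 0.01439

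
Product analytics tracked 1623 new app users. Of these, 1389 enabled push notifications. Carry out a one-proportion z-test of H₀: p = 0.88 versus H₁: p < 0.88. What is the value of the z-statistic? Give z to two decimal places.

The sample proportion is 1389/1623 = 0.85582.
Null standard error: √(0.88·0.12/1623) = √0.000065065 = 0.008066.
z = (0.85582 − 0.88)/0.008066 = -0.02418/0.008066 = -3.00.

z = -3.00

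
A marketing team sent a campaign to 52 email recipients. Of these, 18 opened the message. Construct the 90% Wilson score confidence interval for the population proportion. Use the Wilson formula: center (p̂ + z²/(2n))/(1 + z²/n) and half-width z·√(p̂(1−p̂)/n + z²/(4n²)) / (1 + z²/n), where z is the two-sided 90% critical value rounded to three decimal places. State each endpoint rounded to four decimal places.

(0.2477, 0.4598)

Here p̂ = 18/52 = 0.34615 and z = 1.645 (z² = 2.706025).
1 + z²/n = 1.052039.
Center = (0.34615 + 0.026019)/1.052039 = 0.35376.
Radicand: p̂(1−p̂)/n + z²/(4n²) = 0.004352526 + 0.000250187 = 0.004602713.
Half-width = z·√(radicand)/denom = 1.645·0.067843/1.052039 = 0.10608.
So the interval runs from 0.2477 to 0.4598.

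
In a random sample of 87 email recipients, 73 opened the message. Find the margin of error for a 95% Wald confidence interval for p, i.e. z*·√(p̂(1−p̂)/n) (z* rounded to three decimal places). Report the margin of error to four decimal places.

The sample proportion is 73/87 = 0.83908.
SE = √(p̂(1−p̂)/n) = √(0.135024/87) = 0.039395.
z* = 1.960 at the 95% level.
So ME = 0.0772.

ME = 0.0772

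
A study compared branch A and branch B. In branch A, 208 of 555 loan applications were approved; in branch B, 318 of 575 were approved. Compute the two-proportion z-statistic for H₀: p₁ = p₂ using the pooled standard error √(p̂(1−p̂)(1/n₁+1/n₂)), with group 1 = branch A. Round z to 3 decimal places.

Sample proportions: p̂₁ = 208/555 = 0.37477 and p̂₂ = 318/575 = 0.55304.
Pooling: p̂ = 526/1130 = 0.46549.
SE = √[p̂(1−p̂)(1/n₁+1/n₂)] = √[0.46549·0.53451·(1/555+1/575)] ≈ 0.029682.
z = -0.17827/0.029682 = -6.006.

z = -6.006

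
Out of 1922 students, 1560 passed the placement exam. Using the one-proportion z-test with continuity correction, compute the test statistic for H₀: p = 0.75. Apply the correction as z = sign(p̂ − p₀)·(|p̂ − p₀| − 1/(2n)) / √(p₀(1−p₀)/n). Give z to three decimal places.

z = 6.216

With x = 1560 successes in n = 1922, p̂ = 0.81165. p̂ − p₀ = 0.061655.
1/(2n) = 0.000260.
Corrected numerator: |0.061655| − 0.000260 = 0.061395.
Null standard error: √(0.75·0.25/1922) = √0.000097555 = 0.009877.
z = (+)0.061395/0.009877 = 6.216.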